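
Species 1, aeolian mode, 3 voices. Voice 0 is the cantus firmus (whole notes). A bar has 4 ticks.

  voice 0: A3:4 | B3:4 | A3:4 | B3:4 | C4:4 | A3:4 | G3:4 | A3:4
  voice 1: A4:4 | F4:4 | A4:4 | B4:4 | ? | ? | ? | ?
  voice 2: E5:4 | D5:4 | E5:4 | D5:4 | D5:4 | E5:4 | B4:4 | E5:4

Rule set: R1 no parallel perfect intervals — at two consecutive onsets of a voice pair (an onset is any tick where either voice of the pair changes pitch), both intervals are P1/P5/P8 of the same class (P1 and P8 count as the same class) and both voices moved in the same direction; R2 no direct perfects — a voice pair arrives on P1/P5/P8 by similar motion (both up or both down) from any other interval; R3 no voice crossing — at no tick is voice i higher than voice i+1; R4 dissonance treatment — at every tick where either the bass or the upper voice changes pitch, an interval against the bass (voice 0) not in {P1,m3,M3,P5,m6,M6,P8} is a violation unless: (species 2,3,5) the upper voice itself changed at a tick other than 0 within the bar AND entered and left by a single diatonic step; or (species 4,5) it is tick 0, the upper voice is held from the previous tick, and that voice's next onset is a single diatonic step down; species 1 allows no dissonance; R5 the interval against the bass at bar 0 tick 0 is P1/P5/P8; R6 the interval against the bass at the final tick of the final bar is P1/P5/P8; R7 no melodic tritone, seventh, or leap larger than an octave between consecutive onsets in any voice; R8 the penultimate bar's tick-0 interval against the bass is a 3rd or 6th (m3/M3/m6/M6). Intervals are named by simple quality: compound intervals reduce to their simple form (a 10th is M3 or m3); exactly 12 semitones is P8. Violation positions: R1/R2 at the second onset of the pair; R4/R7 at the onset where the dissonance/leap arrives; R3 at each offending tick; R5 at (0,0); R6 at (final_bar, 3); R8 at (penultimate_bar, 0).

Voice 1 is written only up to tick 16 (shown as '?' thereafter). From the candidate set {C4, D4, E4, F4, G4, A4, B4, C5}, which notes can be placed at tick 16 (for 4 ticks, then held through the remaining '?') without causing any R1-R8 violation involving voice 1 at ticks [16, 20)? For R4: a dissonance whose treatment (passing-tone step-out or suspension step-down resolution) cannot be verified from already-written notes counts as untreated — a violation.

{A4, E4, G4}

C4: violates R7
D4: violates R4
E4: legal
F4: violates R4,R7
G4: legal
A4: legal
B4: violates R4
C5: violates R1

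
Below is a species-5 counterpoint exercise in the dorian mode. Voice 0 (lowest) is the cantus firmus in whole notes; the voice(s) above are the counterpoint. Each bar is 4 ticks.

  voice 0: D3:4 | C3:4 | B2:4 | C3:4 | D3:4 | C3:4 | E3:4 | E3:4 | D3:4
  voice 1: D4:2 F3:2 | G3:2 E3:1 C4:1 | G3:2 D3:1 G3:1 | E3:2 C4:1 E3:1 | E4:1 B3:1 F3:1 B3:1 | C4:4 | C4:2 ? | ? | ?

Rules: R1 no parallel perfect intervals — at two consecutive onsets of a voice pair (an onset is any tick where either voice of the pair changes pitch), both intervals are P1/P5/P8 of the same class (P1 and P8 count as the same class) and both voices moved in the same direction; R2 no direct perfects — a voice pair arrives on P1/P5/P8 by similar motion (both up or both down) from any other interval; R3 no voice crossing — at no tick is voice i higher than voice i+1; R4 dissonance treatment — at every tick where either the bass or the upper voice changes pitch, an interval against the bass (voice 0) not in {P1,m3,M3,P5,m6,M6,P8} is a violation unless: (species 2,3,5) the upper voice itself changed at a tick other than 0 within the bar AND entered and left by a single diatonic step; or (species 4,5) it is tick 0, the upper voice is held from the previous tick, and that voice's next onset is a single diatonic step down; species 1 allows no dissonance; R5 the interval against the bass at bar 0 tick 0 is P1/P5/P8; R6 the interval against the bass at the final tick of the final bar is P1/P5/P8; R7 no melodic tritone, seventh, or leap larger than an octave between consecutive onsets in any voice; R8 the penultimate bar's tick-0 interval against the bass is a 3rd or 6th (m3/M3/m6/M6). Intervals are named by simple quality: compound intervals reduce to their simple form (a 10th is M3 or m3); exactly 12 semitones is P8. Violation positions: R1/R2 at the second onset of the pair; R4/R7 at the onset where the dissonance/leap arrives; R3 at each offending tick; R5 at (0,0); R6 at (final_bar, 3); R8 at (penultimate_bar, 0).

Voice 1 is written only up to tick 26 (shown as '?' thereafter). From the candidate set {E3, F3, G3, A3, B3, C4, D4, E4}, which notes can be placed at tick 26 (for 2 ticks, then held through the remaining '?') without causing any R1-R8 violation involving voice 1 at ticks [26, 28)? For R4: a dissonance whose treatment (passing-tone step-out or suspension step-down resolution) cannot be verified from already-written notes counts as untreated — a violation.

{B3, C4, E3, E4, G3}

E3: legal
F3: violates R4
G3: legal
A3: violates R4
B3: legal
C4: legal
D4: violates R4
E4: legal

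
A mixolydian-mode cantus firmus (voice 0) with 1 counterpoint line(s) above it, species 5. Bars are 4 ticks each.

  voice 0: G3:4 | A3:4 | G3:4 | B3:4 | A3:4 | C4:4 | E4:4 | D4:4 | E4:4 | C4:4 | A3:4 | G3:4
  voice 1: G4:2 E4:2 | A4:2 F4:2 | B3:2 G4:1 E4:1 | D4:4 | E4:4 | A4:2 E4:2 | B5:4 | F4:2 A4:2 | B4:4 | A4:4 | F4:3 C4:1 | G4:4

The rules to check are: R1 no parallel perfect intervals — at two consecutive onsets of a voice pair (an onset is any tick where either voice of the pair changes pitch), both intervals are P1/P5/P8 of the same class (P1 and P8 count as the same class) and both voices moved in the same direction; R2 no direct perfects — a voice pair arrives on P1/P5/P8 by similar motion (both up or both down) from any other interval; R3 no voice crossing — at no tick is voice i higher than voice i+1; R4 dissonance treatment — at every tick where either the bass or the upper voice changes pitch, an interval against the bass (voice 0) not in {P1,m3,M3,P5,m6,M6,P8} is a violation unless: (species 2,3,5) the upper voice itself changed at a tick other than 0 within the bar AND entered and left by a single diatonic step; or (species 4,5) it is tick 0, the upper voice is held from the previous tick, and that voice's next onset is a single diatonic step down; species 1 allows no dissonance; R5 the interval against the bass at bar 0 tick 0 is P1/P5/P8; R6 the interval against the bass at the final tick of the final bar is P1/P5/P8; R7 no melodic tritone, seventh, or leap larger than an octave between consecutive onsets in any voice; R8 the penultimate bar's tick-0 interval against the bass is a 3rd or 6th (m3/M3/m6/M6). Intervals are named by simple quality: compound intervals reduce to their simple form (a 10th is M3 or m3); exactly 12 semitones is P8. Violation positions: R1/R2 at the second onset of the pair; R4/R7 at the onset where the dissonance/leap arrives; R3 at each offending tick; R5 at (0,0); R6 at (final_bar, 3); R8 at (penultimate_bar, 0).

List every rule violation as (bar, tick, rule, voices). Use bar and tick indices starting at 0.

bar 0: v0=G3 v1=G4 downbeat P8
bar 1: v0=A3 v1=A4 downbeat P8
bar 2: v0=G3 v1=B3 downbeat M3
bar 3: v0=B3 v1=D4 downbeat m3
bar 4: v0=A3 v1=E4 downbeat P5
bar 5: v0=C4 v1=A4 downbeat M6
bar 6: v0=E4 v1=B5 downbeat P5
bar 7: v0=D4 v1=F4 downbeat m3
bar 8: v0=E4 v1=B4 downbeat P5
bar 9: v0=C4 v1=A4 downbeat M6
bar 10: v0=A3 v1=F4 downbeat m6
bar 11: v0=G3 v1=G4 downbeat P8
  -> R2 @ bar 1 tick 0 v(0, 1): G3/E4 M6 -> A3/A4 P8 similar
  -> R7 @ bar 2 tick 0 v(1,): F4->B3 leap 6st
  -> R2 @ bar 6 tick 0 v(0, 1): C4/E4 M3 -> E4/B5 P5 similar
  -> R7 @ bar 6 tick 0 v(1,): E4->B5 leap 19st
  -> R7 @ bar 7 tick 0 v(1,): B5->F4 leap 18st
  -> R1 @ bar 8 tick 0 v(0, 1): D4/A4 P5 -> E4/B4 P5 similar

(1, 0, R2, (0, 1))
(2, 0, R7, (1,))
(6, 0, R2, (0, 1))
(6, 0, R7, (1,))
(7, 0, R7, (1,))
(8, 0, R1, (0, 1))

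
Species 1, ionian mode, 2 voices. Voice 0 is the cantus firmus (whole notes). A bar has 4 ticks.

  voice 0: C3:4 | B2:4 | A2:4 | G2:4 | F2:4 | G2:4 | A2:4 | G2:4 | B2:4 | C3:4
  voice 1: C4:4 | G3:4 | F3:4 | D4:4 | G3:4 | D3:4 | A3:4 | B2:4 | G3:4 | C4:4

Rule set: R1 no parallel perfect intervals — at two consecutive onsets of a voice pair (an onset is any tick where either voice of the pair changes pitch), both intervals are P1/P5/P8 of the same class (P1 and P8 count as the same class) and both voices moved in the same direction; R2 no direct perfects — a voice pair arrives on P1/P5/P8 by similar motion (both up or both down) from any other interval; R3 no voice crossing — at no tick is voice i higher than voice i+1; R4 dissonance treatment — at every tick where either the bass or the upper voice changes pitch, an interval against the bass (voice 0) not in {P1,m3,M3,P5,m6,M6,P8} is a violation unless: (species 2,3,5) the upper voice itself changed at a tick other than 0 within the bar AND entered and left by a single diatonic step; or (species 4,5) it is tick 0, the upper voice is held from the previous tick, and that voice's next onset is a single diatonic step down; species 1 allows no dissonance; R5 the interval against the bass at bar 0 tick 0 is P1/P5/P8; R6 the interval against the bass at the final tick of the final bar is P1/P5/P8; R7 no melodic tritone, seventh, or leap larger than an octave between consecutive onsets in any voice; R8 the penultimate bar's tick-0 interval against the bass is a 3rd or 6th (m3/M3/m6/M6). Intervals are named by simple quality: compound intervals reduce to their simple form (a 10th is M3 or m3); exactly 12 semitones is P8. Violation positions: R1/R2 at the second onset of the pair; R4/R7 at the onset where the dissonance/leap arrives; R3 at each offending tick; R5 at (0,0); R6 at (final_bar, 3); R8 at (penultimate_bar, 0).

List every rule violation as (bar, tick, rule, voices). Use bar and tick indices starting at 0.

(4, 0, R4, (0, 1))
(6, 0, R2, (0, 1))
(7, 0, R7, (1,))
(9, 0, R2, (0, 1))

bar 0: v0=C3 v1=C4 downbeat P8
bar 1: v0=B2 v1=G3 downbeat m6
bar 2: v0=A2 v1=F3 downbeat m6
bar 3: v0=G2 v1=D4 downbeat P5
bar 4: v0=F2 v1=G3 downbeat M2
bar 5: v0=G2 v1=D3 downbeat P5
bar 6: v0=A2 v1=A3 downbeat P8
bar 7: v0=G2 v1=B2 downbeat M3
bar 8: v0=B2 v1=G3 downbeat m6
bar 9: v0=C3 v1=C4 downbeat P8
  -> R4 @ bar 4 tick 0 v(0, 1): F2/G3 M2 untreated
  -> R2 @ bar 6 tick 0 v(0, 1): G2/D3 P5 -> A2/A3 P8 similar
  -> R7 @ bar 7 tick 0 v(1,): A3->B2 leap 10st
  -> R2 @ bar 9 tick 0 v(0, 1): B2/G3 m6 -> C3/C4 P8 similar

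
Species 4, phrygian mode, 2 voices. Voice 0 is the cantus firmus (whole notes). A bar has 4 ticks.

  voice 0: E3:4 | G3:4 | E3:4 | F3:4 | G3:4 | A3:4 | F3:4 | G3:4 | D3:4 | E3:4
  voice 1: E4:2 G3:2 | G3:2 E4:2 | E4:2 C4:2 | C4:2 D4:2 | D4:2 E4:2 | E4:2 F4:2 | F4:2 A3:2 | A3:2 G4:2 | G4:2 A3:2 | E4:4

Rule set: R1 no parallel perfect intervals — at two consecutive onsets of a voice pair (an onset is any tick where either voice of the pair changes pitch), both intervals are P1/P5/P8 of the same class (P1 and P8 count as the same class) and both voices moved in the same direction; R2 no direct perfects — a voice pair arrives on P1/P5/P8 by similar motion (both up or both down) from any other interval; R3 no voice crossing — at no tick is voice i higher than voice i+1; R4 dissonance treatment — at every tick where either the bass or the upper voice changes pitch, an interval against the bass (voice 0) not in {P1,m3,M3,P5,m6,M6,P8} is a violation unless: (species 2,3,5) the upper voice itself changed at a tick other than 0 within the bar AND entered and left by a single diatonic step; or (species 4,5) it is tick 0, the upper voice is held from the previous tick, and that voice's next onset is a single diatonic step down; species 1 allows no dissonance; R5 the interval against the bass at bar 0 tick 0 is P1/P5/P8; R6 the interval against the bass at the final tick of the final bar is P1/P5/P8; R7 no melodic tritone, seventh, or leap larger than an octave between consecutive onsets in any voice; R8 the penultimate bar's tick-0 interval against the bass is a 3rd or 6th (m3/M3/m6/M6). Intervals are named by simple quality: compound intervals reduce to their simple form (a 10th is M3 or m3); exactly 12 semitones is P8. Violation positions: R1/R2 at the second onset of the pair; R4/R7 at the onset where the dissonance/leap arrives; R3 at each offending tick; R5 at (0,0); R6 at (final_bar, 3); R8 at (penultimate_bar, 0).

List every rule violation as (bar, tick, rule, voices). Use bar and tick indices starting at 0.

bar 0: v0=E3 v1=E4 downbeat P8
bar 1: v0=G3 v1=G3 downbeat P1
bar 2: v0=E3 v1=E4 downbeat P8
bar 3: v0=F3 v1=C4 downbeat P5
bar 4: v0=G3 v1=D4 downbeat P5
bar 5: v0=A3 v1=E4 downbeat P5
bar 6: v0=F3 v1=F4 downbeat P8
bar 7: v0=G3 v1=A3 downbeat M2
bar 8: v0=D3 v1=G4 downbeat P4
bar 9: v0=E3 v1=E4 downbeat P8
  -> R4 @ bar 7 tick 0 v(0, 1): G3/A3 M2 untreated
  -> R7 @ bar 7 tick 2 v(1,): A3->G4 leap 10st
  -> R4 @ bar 8 tick 0 v(0, 1): D3/G4 P4 untreated
  -> R8 @ bar 8 tick 0 v(0, 1): penult P4 not 3rd/6th
  -> R7 @ bar 8 tick 2 v(1,): G4->A3 leap 10st
  -> R2 @ bar 9 tick 0 v(0, 1): D3/A3 P5 -> E3/E4 P8 similar

(7, 0, R4, (0, 1))
(7, 2, R7, (1,))
(8, 0, R4, (0, 1))
(8, 0, R8, (0, 1))
(8, 2, R7, (1,))
(9, 0, R2, (0, 1))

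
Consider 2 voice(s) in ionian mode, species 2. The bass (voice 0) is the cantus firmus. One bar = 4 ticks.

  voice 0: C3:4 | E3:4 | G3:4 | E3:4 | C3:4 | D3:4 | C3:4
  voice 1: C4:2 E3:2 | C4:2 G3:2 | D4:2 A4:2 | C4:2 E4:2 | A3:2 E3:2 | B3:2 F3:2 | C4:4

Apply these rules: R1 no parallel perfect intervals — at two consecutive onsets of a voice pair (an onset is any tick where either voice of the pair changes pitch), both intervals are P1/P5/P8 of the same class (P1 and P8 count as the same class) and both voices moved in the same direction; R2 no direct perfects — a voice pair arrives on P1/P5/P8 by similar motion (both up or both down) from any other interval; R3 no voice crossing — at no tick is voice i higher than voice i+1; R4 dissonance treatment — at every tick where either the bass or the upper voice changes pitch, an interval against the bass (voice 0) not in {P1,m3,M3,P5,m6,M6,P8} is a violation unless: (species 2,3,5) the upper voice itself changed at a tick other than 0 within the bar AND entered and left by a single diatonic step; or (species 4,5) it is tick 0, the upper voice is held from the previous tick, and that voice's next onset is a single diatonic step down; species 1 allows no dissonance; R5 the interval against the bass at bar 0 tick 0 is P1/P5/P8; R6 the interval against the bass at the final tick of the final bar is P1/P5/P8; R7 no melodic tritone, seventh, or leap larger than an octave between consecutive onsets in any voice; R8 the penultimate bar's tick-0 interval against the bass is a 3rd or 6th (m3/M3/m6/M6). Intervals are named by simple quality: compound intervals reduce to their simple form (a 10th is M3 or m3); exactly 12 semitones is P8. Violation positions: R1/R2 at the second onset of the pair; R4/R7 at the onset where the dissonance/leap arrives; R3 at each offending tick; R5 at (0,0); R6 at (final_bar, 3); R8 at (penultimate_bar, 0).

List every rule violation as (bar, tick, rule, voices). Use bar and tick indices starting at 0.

(2, 0, R2, (0, 1))
(2, 2, R4, (0, 1))
(5, 2, R7, (1,))

bar 0: v0=C3 v1=C4 downbeat P8
bar 1: v0=E3 v1=C4 downbeat m6
bar 2: v0=G3 v1=D4 downbeat P5
bar 3: v0=E3 v1=C4 downbeat m6
bar 4: v0=C3 v1=A3 downbeat M6
bar 5: v0=D3 v1=B3 downbeat M6
bar 6: v0=C3 v1=C4 downbeat P8
  -> R2 @ bar 2 tick 0 v(0, 1): E3/G3 m3 -> G3/D4 P5 similar
  -> R4 @ bar 2 tick 2 v(0, 1): G3/A4 M2 untreated
  -> R7 @ bar 5 tick 2 v(1,): B3->F3 leap 6st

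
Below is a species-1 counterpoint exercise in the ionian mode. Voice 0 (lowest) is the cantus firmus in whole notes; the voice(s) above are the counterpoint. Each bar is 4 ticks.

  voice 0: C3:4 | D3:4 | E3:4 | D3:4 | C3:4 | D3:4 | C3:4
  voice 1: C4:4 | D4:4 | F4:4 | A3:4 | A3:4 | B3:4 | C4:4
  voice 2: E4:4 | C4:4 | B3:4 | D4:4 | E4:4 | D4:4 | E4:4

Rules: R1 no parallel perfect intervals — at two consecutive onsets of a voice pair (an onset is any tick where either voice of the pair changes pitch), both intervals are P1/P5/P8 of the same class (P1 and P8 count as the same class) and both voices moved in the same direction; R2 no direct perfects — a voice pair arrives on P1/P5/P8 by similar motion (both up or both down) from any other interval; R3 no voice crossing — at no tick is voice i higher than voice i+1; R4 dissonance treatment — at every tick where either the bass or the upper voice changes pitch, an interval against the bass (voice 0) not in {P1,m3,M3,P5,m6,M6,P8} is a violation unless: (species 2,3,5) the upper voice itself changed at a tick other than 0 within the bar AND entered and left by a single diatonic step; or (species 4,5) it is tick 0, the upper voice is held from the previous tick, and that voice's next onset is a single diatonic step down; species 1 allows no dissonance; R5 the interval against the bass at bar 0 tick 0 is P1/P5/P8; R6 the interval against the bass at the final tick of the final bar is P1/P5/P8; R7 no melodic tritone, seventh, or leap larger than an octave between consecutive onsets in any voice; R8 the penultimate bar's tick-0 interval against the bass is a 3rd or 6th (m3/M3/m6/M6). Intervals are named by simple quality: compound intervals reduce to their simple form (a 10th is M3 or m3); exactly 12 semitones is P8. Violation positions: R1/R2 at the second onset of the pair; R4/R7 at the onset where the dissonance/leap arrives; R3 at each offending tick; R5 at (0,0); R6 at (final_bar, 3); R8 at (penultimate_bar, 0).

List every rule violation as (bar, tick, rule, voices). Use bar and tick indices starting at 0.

bar 0: v0=C3 v1=C4 v2=E4 downbeat M3
bar 1: v0=D3 v1=D4 v2=C4 downbeat m7
bar 2: v0=E3 v1=F4 v2=B3 downbeat P5
bar 3: v0=D3 v1=A3 v2=D4 downbeat P8
bar 4: v0=C3 v1=A3 v2=E4 downbeat M3
bar 5: v0=D3 v1=B3 v2=D4 downbeat P8
bar 6: v0=C3 v1=C4 v2=E4 downbeat M3
  -> R5 @ bar 0 tick 0 v(0, 2): opens on M3
  -> R1 @ bar 1 tick 0 v(0, 1): C3/C4 P8 -> D3/D4 P8 similar
  -> R3 @ bar 1 tick 0 v(1, 2): D4 above C4
  -> R4 @ bar 1 tick 0 v(0, 2): D3/C4 m7 untreated
  -> R3 @ bar 1 tick 1 v(1, 2): D4 above C4
  -> R3 @ bar 1 tick 2 v(1, 2): D4 above C4
  -> R3 @ bar 1 tick 3 v(1, 2): D4 above C4
  -> R3 @ bar 2 tick 0 v(1, 2): F4 above B3
  -> R4 @ bar 2 tick 0 v(0, 1): E3/F4 m2 untreated
  -> R3 @ bar 2 tick 1 v(1, 2): F4 above B3
  -> R3 @ bar 2 tick 2 v(1, 2): F4 above B3
  -> R3 @ bar 2 tick 3 v(1, 2): F4 above B3
  -> R2 @ bar 3 tick 0 v(0, 1): E3/F4 m2 -> D3/A3 P5 similar
  -> R8 @ bar 5 tick 0 v(0, 2): penult P8 not 3rd/6th
  -> R6 @ bar 6 tick 3 v(0, 2): closes on M3

(0, 0, R5, (0, 2))
(1, 0, R1, (0, 1))
(1, 0, R3, (1, 2))
(1, 0, R4, (0, 2))
(1, 1, R3, (1, 2))
(1, 2, R3, (1, 2))
(1, 3, R3, (1, 2))
(2, 0, R3, (1, 2))
(2, 0, R4, (0, 1))
(2, 1, R3, (1, 2))
(2, 2, R3, (1, 2))
(2, 3, R3, (1, 2))
(3, 0, R2, (0, 1))
(5, 0, R8, (0, 2))
(6, 3, R6, (0, 2))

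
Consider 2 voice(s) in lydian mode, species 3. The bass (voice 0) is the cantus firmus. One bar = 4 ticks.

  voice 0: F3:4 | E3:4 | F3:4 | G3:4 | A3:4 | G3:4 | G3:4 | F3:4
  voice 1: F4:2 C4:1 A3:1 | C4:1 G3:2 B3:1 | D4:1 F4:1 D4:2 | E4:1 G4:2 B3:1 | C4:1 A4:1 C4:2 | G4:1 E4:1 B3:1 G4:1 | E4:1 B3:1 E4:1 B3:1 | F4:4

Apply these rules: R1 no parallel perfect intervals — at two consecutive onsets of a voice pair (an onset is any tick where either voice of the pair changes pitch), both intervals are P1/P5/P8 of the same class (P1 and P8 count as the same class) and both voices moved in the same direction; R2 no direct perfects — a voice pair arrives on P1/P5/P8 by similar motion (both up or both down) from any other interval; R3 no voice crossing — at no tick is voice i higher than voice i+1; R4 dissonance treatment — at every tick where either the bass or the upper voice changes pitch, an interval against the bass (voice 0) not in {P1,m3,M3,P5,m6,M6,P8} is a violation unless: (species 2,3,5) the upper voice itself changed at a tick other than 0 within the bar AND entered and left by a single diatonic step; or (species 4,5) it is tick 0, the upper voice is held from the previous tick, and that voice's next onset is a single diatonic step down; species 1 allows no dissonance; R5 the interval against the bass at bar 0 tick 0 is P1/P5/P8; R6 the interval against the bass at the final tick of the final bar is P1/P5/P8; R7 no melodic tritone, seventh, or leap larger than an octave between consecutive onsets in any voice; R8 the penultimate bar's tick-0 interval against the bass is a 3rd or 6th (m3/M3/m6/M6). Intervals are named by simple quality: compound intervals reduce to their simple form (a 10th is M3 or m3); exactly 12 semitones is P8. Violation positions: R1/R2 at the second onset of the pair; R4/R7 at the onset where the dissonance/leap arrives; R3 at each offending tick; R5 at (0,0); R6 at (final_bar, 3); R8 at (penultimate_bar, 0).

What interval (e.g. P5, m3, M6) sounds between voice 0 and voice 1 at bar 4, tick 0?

m3

voice 0=A3 voice 1=C4 -> m3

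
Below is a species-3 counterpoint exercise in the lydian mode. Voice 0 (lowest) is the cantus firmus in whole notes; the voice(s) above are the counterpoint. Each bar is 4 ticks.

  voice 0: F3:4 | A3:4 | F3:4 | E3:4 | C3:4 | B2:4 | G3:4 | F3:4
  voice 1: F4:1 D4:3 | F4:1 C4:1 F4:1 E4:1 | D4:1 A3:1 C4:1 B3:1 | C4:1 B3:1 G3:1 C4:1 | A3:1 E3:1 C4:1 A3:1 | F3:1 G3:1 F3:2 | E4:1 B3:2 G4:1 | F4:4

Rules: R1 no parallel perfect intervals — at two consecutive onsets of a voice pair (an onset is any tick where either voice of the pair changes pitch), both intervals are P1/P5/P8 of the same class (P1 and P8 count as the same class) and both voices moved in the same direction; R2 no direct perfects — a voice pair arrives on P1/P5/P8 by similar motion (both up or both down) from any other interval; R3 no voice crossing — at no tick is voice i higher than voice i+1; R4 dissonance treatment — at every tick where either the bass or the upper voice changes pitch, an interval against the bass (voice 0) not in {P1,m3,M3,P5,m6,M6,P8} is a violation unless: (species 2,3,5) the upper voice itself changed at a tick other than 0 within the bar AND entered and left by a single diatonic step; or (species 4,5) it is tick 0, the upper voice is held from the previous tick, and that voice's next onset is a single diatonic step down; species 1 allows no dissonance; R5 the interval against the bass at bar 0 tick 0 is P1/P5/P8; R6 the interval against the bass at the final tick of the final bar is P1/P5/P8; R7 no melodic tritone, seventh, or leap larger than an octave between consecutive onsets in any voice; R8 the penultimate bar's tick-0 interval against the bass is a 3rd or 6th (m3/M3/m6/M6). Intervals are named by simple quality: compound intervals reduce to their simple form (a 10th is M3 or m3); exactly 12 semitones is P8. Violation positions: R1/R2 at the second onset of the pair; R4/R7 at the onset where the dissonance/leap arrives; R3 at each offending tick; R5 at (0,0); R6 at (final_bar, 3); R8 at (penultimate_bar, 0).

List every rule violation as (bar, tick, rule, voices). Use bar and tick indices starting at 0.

bar 0: v0=F3 v1=F4 downbeat P8
bar 1: v0=A3 v1=F4 downbeat m6
bar 2: v0=F3 v1=D4 downbeat M6
bar 3: v0=E3 v1=C4 downbeat m6
bar 4: v0=C3 v1=A3 downbeat M6
bar 5: v0=B2 v1=F3 downbeat TT
bar 6: v0=G3 v1=E4 downbeat M6
bar 7: v0=F3 v1=F4 downbeat P8
  -> R4 @ bar 5 tick 0 v(0, 1): B2/F3 TT untreated
  -> R4 @ bar 5 tick 2 v(0, 1): B2/F3 TT untreated
  -> R7 @ bar 6 tick 0 v(1,): F3->E4 leap 11st
  -> R1 @ bar 7 tick 0 v(0, 1): G3/G4 P8 -> F3/F4 P8 similar

(5, 0, R4, (0, 1))
(5, 2, R4, (0, 1))
(6, 0, R7, (1,))
(7, 0, R1, (0, 1))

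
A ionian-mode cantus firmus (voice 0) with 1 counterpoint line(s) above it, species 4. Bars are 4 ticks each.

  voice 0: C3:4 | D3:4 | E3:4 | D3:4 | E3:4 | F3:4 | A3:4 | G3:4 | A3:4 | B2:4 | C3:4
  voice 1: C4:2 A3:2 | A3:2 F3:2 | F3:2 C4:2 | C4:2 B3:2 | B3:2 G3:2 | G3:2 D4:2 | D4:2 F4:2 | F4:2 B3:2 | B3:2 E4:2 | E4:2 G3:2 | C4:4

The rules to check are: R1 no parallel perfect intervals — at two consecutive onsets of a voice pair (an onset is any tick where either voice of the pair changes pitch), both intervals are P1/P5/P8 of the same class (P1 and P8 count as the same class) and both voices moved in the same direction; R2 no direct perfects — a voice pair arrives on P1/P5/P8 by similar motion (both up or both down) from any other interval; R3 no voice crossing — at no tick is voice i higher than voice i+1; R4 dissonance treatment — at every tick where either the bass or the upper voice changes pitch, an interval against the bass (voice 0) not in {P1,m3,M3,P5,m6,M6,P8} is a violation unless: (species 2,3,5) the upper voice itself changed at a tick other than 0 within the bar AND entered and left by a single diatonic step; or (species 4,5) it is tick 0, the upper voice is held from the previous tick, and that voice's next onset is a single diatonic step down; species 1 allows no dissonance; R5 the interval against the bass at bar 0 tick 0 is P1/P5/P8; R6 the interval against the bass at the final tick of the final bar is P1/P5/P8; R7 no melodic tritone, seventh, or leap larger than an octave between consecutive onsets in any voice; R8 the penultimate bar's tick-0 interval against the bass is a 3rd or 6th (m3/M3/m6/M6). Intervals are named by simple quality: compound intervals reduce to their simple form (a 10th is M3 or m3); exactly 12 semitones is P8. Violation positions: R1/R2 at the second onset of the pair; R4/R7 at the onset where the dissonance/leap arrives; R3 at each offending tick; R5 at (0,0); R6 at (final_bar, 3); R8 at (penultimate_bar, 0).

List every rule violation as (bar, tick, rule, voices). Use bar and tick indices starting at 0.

(2, 0, R4, (0, 1))
(5, 0, R4, (0, 1))
(6, 0, R4, (0, 1))
(7, 0, R4, (0, 1))
(7, 2, R7, (1,))
(8, 0, R4, (0, 1))
(9, 0, R4, (0, 1))
(9, 0, R7, (0,))
(9, 0, R8, (0, 1))
(10, 0, R2, (0, 1))

bar 0: v0=C3 v1=C4 downbeat P8
bar 1: v0=D3 v1=A3 downbeat P5
bar 2: v0=E3 v1=F3 downbeat m2
bar 3: v0=D3 v1=C4 downbeat m7
bar 4: v0=E3 v1=B3 downbeat P5
bar 5: v0=F3 v1=G3 downbeat M2
bar 6: v0=A3 v1=D4 downbeat P4
bar 7: v0=G3 v1=F4 downbeat m7
bar 8: v0=A3 v1=B3 downbeat M2
bar 9: v0=B2 v1=E4 downbeat P4
bar 10: v0=C3 v1=C4 downbeat P8
  -> R4 @ bar 2 tick 0 v(0, 1): E3/F3 m2 untreated
  -> R4 @ bar 5 tick 0 v(0, 1): F3/G3 M2 untreated
  -> R4 @ bar 6 tick 0 v(0, 1): A3/D4 P4 untreated
  -> R4 @ bar 7 tick 0 v(0, 1): G3/F4 m7 untreated
  -> R7 @ bar 7 tick 2 v(1,): F4->B3 leap 6st
  -> R4 @ bar 8 tick 0 v(0, 1): A3/B3 M2 untreated
  -> R4 @ bar 9 tick 0 v(0, 1): B2/E4 P4 untreated
  -> R7 @ bar 9 tick 0 v(0,): A3->B2 leap 10st
  -> R8 @ bar 9 tick 0 v(0, 1): penult P4 not 3rd/6th
  -> R2 @ bar 10 tick 0 v(0, 1): B2/G3 m6 -> C3/C4 P8 similar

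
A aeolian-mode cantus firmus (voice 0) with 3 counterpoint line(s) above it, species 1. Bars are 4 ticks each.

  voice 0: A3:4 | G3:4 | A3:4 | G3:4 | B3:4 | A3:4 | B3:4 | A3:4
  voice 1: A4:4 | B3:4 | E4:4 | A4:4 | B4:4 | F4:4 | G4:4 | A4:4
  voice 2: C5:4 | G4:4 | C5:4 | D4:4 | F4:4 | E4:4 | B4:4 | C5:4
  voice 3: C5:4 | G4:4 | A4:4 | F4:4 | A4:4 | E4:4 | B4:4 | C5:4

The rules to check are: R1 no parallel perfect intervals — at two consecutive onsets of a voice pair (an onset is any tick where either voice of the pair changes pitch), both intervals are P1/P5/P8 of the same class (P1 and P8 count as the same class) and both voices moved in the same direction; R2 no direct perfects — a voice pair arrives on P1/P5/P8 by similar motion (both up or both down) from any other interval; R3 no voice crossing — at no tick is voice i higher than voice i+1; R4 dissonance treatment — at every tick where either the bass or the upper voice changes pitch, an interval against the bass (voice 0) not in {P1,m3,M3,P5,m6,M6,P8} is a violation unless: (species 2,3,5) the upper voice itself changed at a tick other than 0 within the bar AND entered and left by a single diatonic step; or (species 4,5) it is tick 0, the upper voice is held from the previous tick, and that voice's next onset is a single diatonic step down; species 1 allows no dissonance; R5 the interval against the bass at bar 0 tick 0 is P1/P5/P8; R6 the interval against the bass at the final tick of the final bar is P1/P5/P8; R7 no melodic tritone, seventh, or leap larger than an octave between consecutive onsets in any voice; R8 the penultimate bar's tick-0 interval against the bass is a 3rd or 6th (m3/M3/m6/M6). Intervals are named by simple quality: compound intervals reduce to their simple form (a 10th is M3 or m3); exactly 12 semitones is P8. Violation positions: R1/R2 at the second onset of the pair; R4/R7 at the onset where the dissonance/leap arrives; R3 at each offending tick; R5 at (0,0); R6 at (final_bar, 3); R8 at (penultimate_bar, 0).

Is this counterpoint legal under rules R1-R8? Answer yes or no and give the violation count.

No (43 violations)

bar 0: v0=A3 v1=A4 v2=C5 v3=C5 (m3)
bar 1: v0=G3 v1=B3 v2=G4 v3=G4 (P8)
bar 2: v0=A3 v1=E4 v2=C5 v3=A4 (P8)
bar 3: v0=G3 v1=A4 v2=D4 v3=F4 (m7)
bar 4: v0=B3 v1=B4 v2=F4 v3=A4 (m7)
bar 5: v0=A3 v1=F4 v2=E4 v3=E4 (P5)
bar 6: v0=B3 v1=G4 v2=B4 v3=B4 (P8)
bar 7: v0=A3 v1=A4 v2=C5 v3=C5 (m3)
  R5 @ bar0.0: opens on m3
  R5 @ bar0.0: opens on m3
  R1 @ bar1.0: C5/C5 P1 -> G4/G4 P1 similar
  R2 @ bar1.0: A3/C5 m3 -> G3/G4 P8 similar
  R2 @ bar1.0: A3/C5 m3 -> G3/G4 P8 similar
  R7 @ bar1.0: A4->B3 leap 10st
  R1 @ bar2.0: G3/G4 P8 -> A3/A4 P8 similar
  R2 @ bar2.0: G3/B3 M3 -> A3/E4 P5 similar
  R3 @ bar2.0: C5 above A4
  R3 @ bar2.1: C5 above A4
  R3 @ bar2.2: C5 above A4
  R3 @ bar2.3: C5 above A4
  R2 @ bar3.0: A3/C5 m3 -> G3/D4 P5 similar
  R3 @ bar3.0: A4 above D4
  R4 @ bar3.0: G3/A4 M2 untreated
  R4 @ bar3.0: G3/F4 m7 untreated
  R7 @ bar3.0: C5->D4 leap 10st
  R3 @ bar3.1: A4 above D4
  R3 @ bar3.2: A4 above D4
  R3 @ bar3.3: A4 above D4
  R2 @ bar4.0: G3/A4 M2 -> B3/B4 P8 similar
  R3 @ bar4.0: B4 above F4
  R4 @ bar4.0: B3/F4 TT untreated
  R4 @ bar4.0: B3/A4 m7 untreated
  R3 @ bar4.1: B4 above F4
  R3 @ bar4.2: B4 above F4
  R3 @ bar4.3: B4 above F4
  R2 @ bar5.0: B3/F4 TT -> A3/E4 P5 similar
  R2 @ bar5.0: B3/A4 m7 -> A3/E4 P5 similar
  R2 @ bar5.0: F4/A4 M3 -> E4/E4 P1 similar
  R3 @ bar5.0: F4 above E4
  R7 @ bar5.0: B4->F4 leap 6st
  R3 @ bar5.1: F4 above E4
  R3 @ bar5.2: F4 above E4
  R3 @ bar5.3: F4 above E4
  R1 @ bar6.0: E4/E4 P1 -> B4/B4 P1 similar
  R2 @ bar6.0: A3/E4 P5 -> B3/B4 P8 similar
  R2 @ bar6.0: A3/E4 P5 -> B3/B4 P8 similar
  R8 @ bar6.0: penult P8 not 3rd/6th
  R8 @ bar6.0: penult P8 not 3rd/6th
  R1 @ bar7.0: B4/B4 P1 -> C5/C5 P1 similar
  R6 @ bar7.3: closes on m3
  R6 @ bar7.3: closes on m3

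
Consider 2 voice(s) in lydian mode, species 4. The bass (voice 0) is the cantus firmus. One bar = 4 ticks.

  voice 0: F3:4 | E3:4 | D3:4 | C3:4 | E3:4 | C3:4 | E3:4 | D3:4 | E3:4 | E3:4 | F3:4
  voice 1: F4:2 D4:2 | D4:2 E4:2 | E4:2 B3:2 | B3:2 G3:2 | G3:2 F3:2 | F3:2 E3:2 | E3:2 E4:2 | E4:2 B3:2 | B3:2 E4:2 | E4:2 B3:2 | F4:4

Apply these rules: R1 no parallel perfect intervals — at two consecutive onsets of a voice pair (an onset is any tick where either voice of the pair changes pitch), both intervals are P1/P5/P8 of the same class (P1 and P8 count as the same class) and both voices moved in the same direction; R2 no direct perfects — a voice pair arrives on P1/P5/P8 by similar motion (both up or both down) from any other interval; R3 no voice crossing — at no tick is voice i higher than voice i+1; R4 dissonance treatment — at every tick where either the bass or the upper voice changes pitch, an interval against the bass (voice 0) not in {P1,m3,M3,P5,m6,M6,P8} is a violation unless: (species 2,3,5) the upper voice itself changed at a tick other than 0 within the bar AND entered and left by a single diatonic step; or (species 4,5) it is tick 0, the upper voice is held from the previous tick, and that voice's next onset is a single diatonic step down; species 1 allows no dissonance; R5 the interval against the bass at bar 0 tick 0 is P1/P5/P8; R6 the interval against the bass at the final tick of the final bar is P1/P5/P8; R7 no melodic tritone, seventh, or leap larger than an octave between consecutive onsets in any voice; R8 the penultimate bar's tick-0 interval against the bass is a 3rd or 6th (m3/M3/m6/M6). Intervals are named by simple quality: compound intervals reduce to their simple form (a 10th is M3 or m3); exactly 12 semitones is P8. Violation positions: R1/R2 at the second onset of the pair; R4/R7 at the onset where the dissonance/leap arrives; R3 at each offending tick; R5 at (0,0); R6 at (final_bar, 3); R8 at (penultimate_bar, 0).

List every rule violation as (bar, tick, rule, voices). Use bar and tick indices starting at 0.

(1, 0, R4, (0, 1))
(2, 0, R4, (0, 1))
(3, 0, R4, (0, 1))
(4, 2, R4, (0, 1))
(7, 0, R4, (0, 1))
(9, 0, R8, (0, 1))
(10, 0, R2, (0, 1))
(10, 0, R7, (1,))

bar 0: v0=F3 v1=F4 downbeat P8
bar 1: v0=E3 v1=D4 downbeat m7
bar 2: v0=D3 v1=E4 downbeat M2
bar 3: v0=C3 v1=B3 downbeat M7
bar 4: v0=E3 v1=G3 downbeat m3
bar 5: v0=C3 v1=F3 downbeat P4
bar 6: v0=E3 v1=E3 downbeat P1
bar 7: v0=D3 v1=E4 downbeat M2
bar 8: v0=E3 v1=B3 downbeat P5
bar 9: v0=E3 v1=E4 downbeat P8
bar 10: v0=F3 v1=F4 downbeat P8
  -> R4 @ bar 1 tick 0 v(0, 1): E3/D4 m7 untreated
  -> R4 @ bar 2 tick 0 v(0, 1): D3/E4 M2 untreated
  -> R4 @ bar 3 tick 0 v(0, 1): C3/B3 M7 untreated
  -> R4 @ bar 4 tick 2 v(0, 1): E3/F3 m2 untreated
  -> R4 @ bar 7 tick 0 v(0, 1): D3/E4 M2 untreated
  -> R8 @ bar 9 tick 0 v(0, 1): penult P8 not 3rd/6th
  -> R2 @ bar 10 tick 0 v(0, 1): E3/B3 P5 -> F3/F4 P8 similar
  -> R7 @ bar 10 tick 0 v(1,): B3->F4 leap 6st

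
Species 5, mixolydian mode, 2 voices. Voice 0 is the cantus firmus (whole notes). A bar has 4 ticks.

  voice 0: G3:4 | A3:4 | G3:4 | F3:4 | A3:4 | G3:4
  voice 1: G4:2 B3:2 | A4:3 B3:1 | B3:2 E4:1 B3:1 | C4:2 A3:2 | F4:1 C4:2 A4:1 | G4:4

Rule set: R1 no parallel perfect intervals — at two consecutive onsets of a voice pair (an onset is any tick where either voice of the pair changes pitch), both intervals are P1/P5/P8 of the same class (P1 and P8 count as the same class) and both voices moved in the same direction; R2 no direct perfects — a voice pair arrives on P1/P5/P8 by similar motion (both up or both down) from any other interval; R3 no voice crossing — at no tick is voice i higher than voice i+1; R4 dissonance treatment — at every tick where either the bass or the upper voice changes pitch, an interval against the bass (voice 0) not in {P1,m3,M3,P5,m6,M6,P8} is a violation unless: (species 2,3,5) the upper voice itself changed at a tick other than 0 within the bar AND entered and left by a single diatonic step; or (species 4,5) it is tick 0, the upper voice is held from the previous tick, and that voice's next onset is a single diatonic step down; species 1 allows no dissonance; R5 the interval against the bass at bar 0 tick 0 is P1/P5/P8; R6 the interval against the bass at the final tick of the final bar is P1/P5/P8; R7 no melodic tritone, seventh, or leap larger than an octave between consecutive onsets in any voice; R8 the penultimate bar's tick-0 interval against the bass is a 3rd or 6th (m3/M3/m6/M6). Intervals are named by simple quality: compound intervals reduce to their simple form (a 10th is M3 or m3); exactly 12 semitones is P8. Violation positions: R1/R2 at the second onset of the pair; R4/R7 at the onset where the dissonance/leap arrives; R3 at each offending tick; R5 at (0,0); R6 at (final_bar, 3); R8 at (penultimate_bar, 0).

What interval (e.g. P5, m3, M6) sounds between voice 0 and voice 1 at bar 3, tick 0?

P5

voice 0=F3 voice 1=C4 -> P5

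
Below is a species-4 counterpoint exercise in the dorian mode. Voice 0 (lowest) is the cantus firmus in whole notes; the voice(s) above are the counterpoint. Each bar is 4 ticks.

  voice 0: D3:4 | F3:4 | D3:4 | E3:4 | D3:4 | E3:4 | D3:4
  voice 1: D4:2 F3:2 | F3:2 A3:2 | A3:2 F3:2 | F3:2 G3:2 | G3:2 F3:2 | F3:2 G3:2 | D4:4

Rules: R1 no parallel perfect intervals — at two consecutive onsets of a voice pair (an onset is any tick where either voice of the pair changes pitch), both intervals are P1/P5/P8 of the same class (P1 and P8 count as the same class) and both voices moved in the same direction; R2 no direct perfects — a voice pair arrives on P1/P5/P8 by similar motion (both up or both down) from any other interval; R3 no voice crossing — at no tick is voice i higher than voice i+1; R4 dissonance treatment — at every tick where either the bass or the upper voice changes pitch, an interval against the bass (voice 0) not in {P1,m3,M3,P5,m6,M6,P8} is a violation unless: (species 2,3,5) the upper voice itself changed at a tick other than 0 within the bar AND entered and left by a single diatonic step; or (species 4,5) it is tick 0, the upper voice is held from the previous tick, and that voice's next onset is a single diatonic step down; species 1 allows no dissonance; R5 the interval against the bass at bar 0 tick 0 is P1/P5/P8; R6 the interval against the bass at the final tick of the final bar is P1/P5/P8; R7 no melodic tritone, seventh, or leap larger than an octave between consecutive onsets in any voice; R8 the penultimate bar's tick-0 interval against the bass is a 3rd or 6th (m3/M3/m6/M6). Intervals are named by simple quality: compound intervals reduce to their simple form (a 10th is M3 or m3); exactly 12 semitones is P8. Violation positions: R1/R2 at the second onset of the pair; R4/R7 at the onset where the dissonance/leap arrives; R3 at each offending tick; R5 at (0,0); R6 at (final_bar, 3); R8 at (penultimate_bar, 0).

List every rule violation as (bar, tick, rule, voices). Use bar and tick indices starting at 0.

bar 0: v0=D3 v1=D4 downbeat P8
bar 1: v0=F3 v1=F3 downbeat P1
bar 2: v0=D3 v1=A3 downbeat P5
bar 3: v0=E3 v1=F3 downbeat m2
bar 4: v0=D3 v1=G3 downbeat P4
bar 5: v0=E3 v1=F3 downbeat m2
bar 6: v0=D3 v1=D4 downbeat P8
  -> R4 @ bar 3 tick 0 v(0, 1): E3/F3 m2 untreated
  -> R4 @ bar 5 tick 0 v(0, 1): E3/F3 m2 untreated
  -> R8 @ bar 5 tick 0 v(0, 1): penult m2 not 3rd/6th

(3, 0, R4, (0, 1))
(5, 0, R4, (0, 1))
(5, 0, R8, (0, 1))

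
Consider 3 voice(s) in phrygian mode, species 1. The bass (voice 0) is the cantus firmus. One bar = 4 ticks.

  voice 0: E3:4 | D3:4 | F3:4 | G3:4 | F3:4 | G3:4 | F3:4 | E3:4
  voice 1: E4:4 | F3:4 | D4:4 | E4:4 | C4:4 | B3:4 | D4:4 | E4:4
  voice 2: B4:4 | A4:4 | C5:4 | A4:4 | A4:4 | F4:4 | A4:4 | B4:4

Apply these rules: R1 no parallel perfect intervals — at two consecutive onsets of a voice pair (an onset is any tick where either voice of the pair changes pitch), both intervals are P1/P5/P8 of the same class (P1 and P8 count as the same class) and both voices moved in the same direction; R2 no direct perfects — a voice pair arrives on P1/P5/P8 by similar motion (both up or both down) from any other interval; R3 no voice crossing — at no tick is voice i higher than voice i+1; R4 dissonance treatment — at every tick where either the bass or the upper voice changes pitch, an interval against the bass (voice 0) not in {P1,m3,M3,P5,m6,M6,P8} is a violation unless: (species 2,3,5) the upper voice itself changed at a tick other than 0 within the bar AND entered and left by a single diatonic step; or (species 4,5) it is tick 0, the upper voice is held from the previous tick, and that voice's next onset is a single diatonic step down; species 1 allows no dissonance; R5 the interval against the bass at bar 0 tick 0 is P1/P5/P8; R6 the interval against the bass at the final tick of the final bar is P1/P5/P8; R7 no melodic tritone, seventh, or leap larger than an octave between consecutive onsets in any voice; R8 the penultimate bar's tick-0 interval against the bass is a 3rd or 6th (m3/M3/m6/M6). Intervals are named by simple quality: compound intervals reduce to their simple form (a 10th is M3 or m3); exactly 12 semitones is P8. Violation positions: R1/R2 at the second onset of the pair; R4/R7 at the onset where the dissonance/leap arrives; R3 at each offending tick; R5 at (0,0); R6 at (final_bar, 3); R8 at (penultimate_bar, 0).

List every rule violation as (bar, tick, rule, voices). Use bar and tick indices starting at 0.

(1, 0, R1, (0, 2))
(1, 0, R7, (1,))
(2, 0, R1, (0, 2))
(3, 0, R4, (0, 2))
(4, 0, R2, (0, 1))
(5, 0, R4, (0, 2))
(6, 0, R2, (1, 2))
(7, 0, R1, (1, 2))

bar 0: v0=E3 v1=E4 v2=B4 downbeat P5
bar 1: v0=D3 v1=F3 v2=A4 downbeat P5
bar 2: v0=F3 v1=D4 v2=C5 downbeat P5
bar 3: v0=G3 v1=E4 v2=A4 downbeat M2
bar 4: v0=F3 v1=C4 v2=A4 downbeat M3
bar 5: v0=G3 v1=B3 v2=F4 downbeat m7
bar 6: v0=F3 v1=D4 v2=A4 downbeat M3
bar 7: v0=E3 v1=E4 v2=B4 downbeat P5
  -> R1 @ bar 1 tick 0 v(0, 2): E3/B4 P5 -> D3/A4 P5 similar
  -> R7 @ bar 1 tick 0 v(1,): E4->F3 leap 11st
  -> R1 @ bar 2 tick 0 v(0, 2): D3/A4 P5 -> F3/C5 P5 similar
  -> R4 @ bar 3 tick 0 v(0, 2): G3/A4 M2 untreated
  -> R2 @ bar 4 tick 0 v(0, 1): G3/E4 M6 -> F3/C4 P5 similar
  -> R4 @ bar 5 tick 0 v(0, 2): G3/F4 m7 untreated
  -> R2 @ bar 6 tick 0 v(1, 2): B3/F4 TT -> D4/A4 P5 similar
  -> R1 @ bar 7 tick 0 v(1, 2): D4/A4 P5 -> E4/B4 P5 similar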